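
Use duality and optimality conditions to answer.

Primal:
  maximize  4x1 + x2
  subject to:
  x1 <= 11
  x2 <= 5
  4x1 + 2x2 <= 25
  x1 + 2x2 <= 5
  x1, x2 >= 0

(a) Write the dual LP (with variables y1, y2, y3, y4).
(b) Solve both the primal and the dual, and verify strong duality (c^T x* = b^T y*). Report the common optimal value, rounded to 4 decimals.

The standard primal-dual pair for 'max c^T x s.t. A x <= b, x >= 0' is:
  Dual:  min b^T y  s.t.  A^T y >= c,  y >= 0.

So the dual LP is:
  minimize  11y1 + 5y2 + 25y3 + 5y4
  subject to:
    y1 + 4y3 + y4 >= 4
    y2 + 2y3 + 2y4 >= 1
    y1, y2, y3, y4 >= 0

Solving the primal: x* = (5, 0).
  primal value c^T x* = 20.
Solving the dual: y* = (0, 0, 0, 4).
  dual value b^T y* = 20.
Strong duality: c^T x* = b^T y*. Confirmed.

20


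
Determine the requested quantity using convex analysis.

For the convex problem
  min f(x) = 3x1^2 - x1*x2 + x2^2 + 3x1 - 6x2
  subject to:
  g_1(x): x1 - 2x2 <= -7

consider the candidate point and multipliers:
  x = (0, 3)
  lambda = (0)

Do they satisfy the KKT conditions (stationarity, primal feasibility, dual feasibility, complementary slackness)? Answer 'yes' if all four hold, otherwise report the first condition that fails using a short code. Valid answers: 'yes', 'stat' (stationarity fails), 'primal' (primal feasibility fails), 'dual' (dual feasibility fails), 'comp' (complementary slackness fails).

Gradient of f: grad f(x) = Q x + c = (0, 0)
Constraint values g_i(x) = a_i^T x - b_i:
  g_1((0, 3)) = 1
Stationarity residual: grad f(x) + sum_i lambda_i a_i = (0, 0)
  -> stationarity OK
Primal feasibility (all g_i <= 0): FAILS
Dual feasibility (all lambda_i >= 0): OK
Complementary slackness (lambda_i * g_i(x) = 0 for all i): OK

Verdict: the first failing condition is primal_feasibility -> primal.

primal


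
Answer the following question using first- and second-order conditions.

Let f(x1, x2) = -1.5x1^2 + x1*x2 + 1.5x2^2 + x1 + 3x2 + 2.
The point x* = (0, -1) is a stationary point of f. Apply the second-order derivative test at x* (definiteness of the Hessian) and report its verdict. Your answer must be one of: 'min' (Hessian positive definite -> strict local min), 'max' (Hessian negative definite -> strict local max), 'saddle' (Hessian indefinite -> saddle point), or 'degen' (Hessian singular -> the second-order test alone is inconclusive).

Compute the Hessian H = grad^2 f:
  H = [[-3, 1], [1, 3]]
Verify stationarity: grad f(x*) = H x* + g = (0, 0).
Eigenvalues of H: -3.1623, 3.1623.
Eigenvalues have mixed signs, so H is indefinite -> x* is a saddle point.

saddle


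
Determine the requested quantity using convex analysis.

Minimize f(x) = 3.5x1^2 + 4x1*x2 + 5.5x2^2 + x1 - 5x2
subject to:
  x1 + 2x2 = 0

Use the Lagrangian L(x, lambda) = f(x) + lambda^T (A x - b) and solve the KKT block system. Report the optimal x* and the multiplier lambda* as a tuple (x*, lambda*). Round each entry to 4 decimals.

Form the Lagrangian:
  L(x, lambda) = (1/2) x^T Q x + c^T x + lambda^T (A x - b)
Stationarity (grad_x L = 0): Q x + c + A^T lambda = 0.
Primal feasibility: A x = b.

This gives the KKT block system:
  [ Q   A^T ] [ x     ]   [-c ]
  [ A    0  ] [ lambda ] = [ b ]

Solving the linear system:
  x*      = (-0.6087, 0.3043)
  lambda* = (2.0435)
  f(x*)   = -1.0652

x* = (-0.6087, 0.3043), lambda* = (2.0435)


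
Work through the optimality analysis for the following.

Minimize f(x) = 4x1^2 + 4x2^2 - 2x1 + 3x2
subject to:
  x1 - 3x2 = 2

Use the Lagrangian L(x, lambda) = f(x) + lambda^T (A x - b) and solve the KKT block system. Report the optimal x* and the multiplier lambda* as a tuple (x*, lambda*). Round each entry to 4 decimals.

Form the Lagrangian:
  L(x, lambda) = (1/2) x^T Q x + c^T x + lambda^T (A x - b)
Stationarity (grad_x L = 0): Q x + c + A^T lambda = 0.
Primal feasibility: A x = b.

This gives the KKT block system:
  [ Q   A^T ] [ x     ]   [-c ]
  [ A    0  ] [ lambda ] = [ b ]

Solving the linear system:
  x*      = (0.3125, -0.5625)
  lambda* = (-0.5)
  f(x*)   = -0.6562

x* = (0.3125, -0.5625), lambda* = (-0.5)


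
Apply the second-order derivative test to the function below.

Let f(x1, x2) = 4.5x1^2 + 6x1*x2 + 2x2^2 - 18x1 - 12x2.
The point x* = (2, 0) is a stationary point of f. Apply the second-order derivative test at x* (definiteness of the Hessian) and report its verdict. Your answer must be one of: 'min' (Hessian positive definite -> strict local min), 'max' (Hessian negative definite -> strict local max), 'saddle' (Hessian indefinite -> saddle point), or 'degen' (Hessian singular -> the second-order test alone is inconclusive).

Compute the Hessian H = grad^2 f:
  H = [[9, 6], [6, 4]]
Verify stationarity: grad f(x*) = H x* + g = (0, 0).
Eigenvalues of H: 0, 13.
H has a zero eigenvalue (singular; positive semidefinite but not definite), so H is neither positive definite, negative definite, nor indefinite. The second-order test alone is inconclusive -> degen.
(Indeed, f is constant along the null direction of H through x*, so x* is not a strict local extremum.)

degen


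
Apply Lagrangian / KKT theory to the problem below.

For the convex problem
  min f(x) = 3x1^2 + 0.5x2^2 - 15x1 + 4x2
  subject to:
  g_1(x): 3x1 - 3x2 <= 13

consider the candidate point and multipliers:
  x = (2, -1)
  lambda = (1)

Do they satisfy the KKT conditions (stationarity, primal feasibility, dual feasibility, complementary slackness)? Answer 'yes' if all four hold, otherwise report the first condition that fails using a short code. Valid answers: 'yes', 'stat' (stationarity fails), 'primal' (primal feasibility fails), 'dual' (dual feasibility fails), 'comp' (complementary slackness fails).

Gradient of f: grad f(x) = Q x + c = (-3, 3)
Constraint values g_i(x) = a_i^T x - b_i:
  g_1((2, -1)) = -4
Stationarity residual: grad f(x) + sum_i lambda_i a_i = (0, 0)
  -> stationarity OK
Primal feasibility (all g_i <= 0): OK
Dual feasibility (all lambda_i >= 0): OK
Complementary slackness (lambda_i * g_i(x) = 0 for all i): FAILS

Verdict: the first failing condition is complementary_slackness -> comp.

comp


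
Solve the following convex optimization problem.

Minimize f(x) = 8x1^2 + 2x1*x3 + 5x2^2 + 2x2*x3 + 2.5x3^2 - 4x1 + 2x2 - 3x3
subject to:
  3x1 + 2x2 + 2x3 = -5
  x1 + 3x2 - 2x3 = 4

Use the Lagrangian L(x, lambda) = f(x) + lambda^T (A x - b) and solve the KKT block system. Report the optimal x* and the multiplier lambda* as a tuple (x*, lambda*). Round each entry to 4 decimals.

Form the Lagrangian:
  L(x, lambda) = (1/2) x^T Q x + c^T x + lambda^T (A x - b)
Stationarity (grad_x L = 0): Q x + c + A^T lambda = 0.
Primal feasibility: A x = b.

This gives the KKT block system:
  [ Q   A^T ] [ x     ]   [-c ]
  [ A    0  ] [ lambda ] = [ b ]

Solving the linear system:
  x*      = (-0.2268, -0.0185, -2.1412)
  lambda* = (4.7526, -2.3458)
  f(x*)   = 20.22

x* = (-0.2268, -0.0185, -2.1412), lambda* = (4.7526, -2.3458)


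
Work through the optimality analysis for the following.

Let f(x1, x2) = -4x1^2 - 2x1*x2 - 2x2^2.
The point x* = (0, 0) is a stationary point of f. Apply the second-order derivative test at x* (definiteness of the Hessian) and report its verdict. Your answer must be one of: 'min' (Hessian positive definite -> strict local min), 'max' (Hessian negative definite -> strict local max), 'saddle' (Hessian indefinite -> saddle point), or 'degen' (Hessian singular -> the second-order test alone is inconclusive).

Compute the Hessian H = grad^2 f:
  H = [[-8, -2], [-2, -4]]
Verify stationarity: grad f(x*) = H x* + g = (0, 0).
Eigenvalues of H: -8.8284, -3.1716.
Both eigenvalues < 0, so H is negative definite -> x* is a strict local max.

max


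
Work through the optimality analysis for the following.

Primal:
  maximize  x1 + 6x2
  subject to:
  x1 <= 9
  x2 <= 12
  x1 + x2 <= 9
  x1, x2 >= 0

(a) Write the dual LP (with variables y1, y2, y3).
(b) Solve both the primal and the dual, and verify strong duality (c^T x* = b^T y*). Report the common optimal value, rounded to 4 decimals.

The standard primal-dual pair for 'max c^T x s.t. A x <= b, x >= 0' is:
  Dual:  min b^T y  s.t.  A^T y >= c,  y >= 0.

So the dual LP is:
  minimize  9y1 + 12y2 + 9y3
  subject to:
    y1 + y3 >= 1
    y2 + y3 >= 6
    y1, y2, y3 >= 0

Solving the primal: x* = (0, 9).
  primal value c^T x* = 54.
Solving the dual: y* = (0, 0, 6).
  dual value b^T y* = 54.
Strong duality: c^T x* = b^T y*. Confirmed.

54


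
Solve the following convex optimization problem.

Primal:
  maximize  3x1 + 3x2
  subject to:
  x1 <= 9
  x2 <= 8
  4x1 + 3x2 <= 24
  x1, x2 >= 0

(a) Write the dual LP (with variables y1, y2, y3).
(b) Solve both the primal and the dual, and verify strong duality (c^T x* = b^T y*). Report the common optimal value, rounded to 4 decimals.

The standard primal-dual pair for 'max c^T x s.t. A x <= b, x >= 0' is:
  Dual:  min b^T y  s.t.  A^T y >= c,  y >= 0.

So the dual LP is:
  minimize  9y1 + 8y2 + 24y3
  subject to:
    y1 + 4y3 >= 3
    y2 + 3y3 >= 3
    y1, y2, y3 >= 0

Solving the primal: x* = (0, 8).
  primal value c^T x* = 24.
Solving the dual: y* = (0, 0.75, 0.75).
  dual value b^T y* = 24.
Strong duality: c^T x* = b^T y*. Confirmed.

24


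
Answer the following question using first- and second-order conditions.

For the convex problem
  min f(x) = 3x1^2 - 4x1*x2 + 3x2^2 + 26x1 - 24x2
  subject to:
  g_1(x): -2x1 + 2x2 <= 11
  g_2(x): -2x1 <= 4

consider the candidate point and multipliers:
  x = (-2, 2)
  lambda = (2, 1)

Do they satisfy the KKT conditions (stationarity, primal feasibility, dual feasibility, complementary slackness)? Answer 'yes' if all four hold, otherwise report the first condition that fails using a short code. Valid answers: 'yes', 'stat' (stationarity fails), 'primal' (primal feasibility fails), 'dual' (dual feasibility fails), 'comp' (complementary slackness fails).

Gradient of f: grad f(x) = Q x + c = (6, -4)
Constraint values g_i(x) = a_i^T x - b_i:
  g_1((-2, 2)) = -3
  g_2((-2, 2)) = 0
Stationarity residual: grad f(x) + sum_i lambda_i a_i = (0, 0)
  -> stationarity OK
Primal feasibility (all g_i <= 0): OK
Dual feasibility (all lambda_i >= 0): OK
Complementary slackness (lambda_i * g_i(x) = 0 for all i): FAILS

Verdict: the first failing condition is complementary_slackness -> comp.

comp


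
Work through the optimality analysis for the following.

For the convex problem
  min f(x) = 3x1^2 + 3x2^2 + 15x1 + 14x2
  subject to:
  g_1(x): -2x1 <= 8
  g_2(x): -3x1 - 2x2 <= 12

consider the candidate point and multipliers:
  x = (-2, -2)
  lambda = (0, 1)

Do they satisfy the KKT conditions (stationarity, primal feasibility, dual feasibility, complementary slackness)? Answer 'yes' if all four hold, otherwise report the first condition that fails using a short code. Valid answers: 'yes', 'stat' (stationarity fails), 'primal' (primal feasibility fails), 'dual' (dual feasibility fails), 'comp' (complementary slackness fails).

Gradient of f: grad f(x) = Q x + c = (3, 2)
Constraint values g_i(x) = a_i^T x - b_i:
  g_1((-2, -2)) = -4
  g_2((-2, -2)) = -2
Stationarity residual: grad f(x) + sum_i lambda_i a_i = (0, 0)
  -> stationarity OK
Primal feasibility (all g_i <= 0): OK
Dual feasibility (all lambda_i >= 0): OK
Complementary slackness (lambda_i * g_i(x) = 0 for all i): FAILS

Verdict: the first failing condition is complementary_slackness -> comp.

comp


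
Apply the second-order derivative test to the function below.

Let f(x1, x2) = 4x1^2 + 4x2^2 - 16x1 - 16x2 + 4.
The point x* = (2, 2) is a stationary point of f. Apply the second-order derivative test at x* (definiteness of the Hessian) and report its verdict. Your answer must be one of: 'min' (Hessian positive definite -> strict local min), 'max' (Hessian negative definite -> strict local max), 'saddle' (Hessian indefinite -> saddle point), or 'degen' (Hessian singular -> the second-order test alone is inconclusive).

Compute the Hessian H = grad^2 f:
  H = [[8, 0], [0, 8]]
Verify stationarity: grad f(x*) = H x* + g = (0, 0).
Eigenvalues of H: 8, 8.
Both eigenvalues > 0, so H is positive definite -> x* is a strict local min.

min


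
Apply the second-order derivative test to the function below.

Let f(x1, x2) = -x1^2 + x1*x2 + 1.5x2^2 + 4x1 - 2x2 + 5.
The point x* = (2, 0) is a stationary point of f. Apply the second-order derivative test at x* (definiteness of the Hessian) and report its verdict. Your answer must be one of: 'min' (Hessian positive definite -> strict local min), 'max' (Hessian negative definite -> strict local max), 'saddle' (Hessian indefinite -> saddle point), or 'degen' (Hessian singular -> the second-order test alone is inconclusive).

Compute the Hessian H = grad^2 f:
  H = [[-2, 1], [1, 3]]
Verify stationarity: grad f(x*) = H x* + g = (0, 0).
Eigenvalues of H: -2.1926, 3.1926.
Eigenvalues have mixed signs, so H is indefinite -> x* is a saddle point.

saddle


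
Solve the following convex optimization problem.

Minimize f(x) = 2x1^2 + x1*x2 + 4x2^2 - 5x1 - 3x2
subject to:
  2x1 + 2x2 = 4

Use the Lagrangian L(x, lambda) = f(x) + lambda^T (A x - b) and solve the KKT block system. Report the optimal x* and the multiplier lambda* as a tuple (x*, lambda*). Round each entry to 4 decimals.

Form the Lagrangian:
  L(x, lambda) = (1/2) x^T Q x + c^T x + lambda^T (A x - b)
Stationarity (grad_x L = 0): Q x + c + A^T lambda = 0.
Primal feasibility: A x = b.

This gives the KKT block system:
  [ Q   A^T ] [ x     ]   [-c ]
  [ A    0  ] [ lambda ] = [ b ]

Solving the linear system:
  x*      = (1.6, 0.4)
  lambda* = (-0.9)
  f(x*)   = -2.8

x* = (1.6, 0.4), lambda* = (-0.9)


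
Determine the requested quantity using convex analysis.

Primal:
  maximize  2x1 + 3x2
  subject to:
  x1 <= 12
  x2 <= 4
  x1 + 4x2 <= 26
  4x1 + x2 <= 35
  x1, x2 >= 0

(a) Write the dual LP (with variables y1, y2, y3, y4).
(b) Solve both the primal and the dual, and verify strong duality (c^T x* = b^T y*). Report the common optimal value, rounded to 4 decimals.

The standard primal-dual pair for 'max c^T x s.t. A x <= b, x >= 0' is:
  Dual:  min b^T y  s.t.  A^T y >= c,  y >= 0.

So the dual LP is:
  minimize  12y1 + 4y2 + 26y3 + 35y4
  subject to:
    y1 + y3 + 4y4 >= 2
    y2 + 4y3 + y4 >= 3
    y1, y2, y3, y4 >= 0

Solving the primal: x* = (7.75, 4).
  primal value c^T x* = 27.5.
Solving the dual: y* = (0, 2.5, 0, 0.5).
  dual value b^T y* = 27.5.
Strong duality: c^T x* = b^T y*. Confirmed.

27.5


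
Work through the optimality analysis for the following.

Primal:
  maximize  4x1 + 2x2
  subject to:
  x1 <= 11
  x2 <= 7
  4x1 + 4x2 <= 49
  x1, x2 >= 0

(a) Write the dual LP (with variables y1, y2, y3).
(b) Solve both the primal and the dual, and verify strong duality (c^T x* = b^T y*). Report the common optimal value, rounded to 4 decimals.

The standard primal-dual pair for 'max c^T x s.t. A x <= b, x >= 0' is:
  Dual:  min b^T y  s.t.  A^T y >= c,  y >= 0.

So the dual LP is:
  minimize  11y1 + 7y2 + 49y3
  subject to:
    y1 + 4y3 >= 4
    y2 + 4y3 >= 2
    y1, y2, y3 >= 0

Solving the primal: x* = (11, 1.25).
  primal value c^T x* = 46.5.
Solving the dual: y* = (2, 0, 0.5).
  dual value b^T y* = 46.5.
Strong duality: c^T x* = b^T y*. Confirmed.

46.5


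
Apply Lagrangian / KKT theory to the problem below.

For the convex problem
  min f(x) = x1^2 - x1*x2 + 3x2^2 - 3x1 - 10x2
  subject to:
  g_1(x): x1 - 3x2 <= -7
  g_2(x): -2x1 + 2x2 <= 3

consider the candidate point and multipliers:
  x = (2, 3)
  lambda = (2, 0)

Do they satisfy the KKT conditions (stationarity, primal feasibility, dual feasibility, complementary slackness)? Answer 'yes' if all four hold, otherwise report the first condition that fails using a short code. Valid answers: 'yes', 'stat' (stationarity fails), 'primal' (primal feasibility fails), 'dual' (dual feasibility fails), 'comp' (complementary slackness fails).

Gradient of f: grad f(x) = Q x + c = (-2, 6)
Constraint values g_i(x) = a_i^T x - b_i:
  g_1((2, 3)) = 0
  g_2((2, 3)) = -1
Stationarity residual: grad f(x) + sum_i lambda_i a_i = (0, 0)
  -> stationarity OK
Primal feasibility (all g_i <= 0): OK
Dual feasibility (all lambda_i >= 0): OK
Complementary slackness (lambda_i * g_i(x) = 0 for all i): OK

Verdict: yes, KKT holds.

yes


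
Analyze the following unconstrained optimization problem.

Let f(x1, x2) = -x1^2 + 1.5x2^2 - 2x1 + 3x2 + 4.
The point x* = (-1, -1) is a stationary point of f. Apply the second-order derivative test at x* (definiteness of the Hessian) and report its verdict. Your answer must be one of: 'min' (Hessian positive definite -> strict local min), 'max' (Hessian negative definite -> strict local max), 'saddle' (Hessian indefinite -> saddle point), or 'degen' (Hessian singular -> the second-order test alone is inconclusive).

Compute the Hessian H = grad^2 f:
  H = [[-2, 0], [0, 3]]
Verify stationarity: grad f(x*) = H x* + g = (0, 0).
Eigenvalues of H: -2, 3.
Eigenvalues have mixed signs, so H is indefinite -> x* is a saddle point.

saddle


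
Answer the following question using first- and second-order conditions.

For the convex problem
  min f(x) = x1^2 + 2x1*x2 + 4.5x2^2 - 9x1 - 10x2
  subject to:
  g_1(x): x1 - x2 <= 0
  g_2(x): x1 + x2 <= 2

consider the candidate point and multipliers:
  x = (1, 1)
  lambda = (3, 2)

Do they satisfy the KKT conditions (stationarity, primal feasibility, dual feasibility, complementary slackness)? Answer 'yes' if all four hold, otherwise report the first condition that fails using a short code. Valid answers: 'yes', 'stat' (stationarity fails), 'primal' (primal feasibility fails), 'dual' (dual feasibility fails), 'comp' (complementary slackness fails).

Gradient of f: grad f(x) = Q x + c = (-5, 1)
Constraint values g_i(x) = a_i^T x - b_i:
  g_1((1, 1)) = 0
  g_2((1, 1)) = 0
Stationarity residual: grad f(x) + sum_i lambda_i a_i = (0, 0)
  -> stationarity OK
Primal feasibility (all g_i <= 0): OK
Dual feasibility (all lambda_i >= 0): OK
Complementary slackness (lambda_i * g_i(x) = 0 for all i): OK

Verdict: yes, KKT holds.

yes


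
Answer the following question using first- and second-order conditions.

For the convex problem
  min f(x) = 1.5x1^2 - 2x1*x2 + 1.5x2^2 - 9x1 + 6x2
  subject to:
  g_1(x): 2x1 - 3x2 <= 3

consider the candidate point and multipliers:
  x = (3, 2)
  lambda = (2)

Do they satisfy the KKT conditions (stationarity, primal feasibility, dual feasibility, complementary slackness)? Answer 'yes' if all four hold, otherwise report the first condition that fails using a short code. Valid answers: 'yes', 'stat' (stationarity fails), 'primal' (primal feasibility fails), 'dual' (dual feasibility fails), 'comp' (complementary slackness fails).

Gradient of f: grad f(x) = Q x + c = (-4, 6)
Constraint values g_i(x) = a_i^T x - b_i:
  g_1((3, 2)) = -3
Stationarity residual: grad f(x) + sum_i lambda_i a_i = (0, 0)
  -> stationarity OK
Primal feasibility (all g_i <= 0): OK
Dual feasibility (all lambda_i >= 0): OK
Complementary slackness (lambda_i * g_i(x) = 0 for all i): FAILS

Verdict: the first failing condition is complementary_slackness -> comp.

comp


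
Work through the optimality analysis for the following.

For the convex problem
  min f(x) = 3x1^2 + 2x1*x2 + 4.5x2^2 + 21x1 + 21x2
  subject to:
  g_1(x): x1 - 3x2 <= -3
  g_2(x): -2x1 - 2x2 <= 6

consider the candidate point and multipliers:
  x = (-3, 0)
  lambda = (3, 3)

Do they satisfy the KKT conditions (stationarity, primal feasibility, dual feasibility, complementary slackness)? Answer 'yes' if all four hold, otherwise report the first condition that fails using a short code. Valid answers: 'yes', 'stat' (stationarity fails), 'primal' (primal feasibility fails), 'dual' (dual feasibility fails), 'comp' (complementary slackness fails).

Gradient of f: grad f(x) = Q x + c = (3, 15)
Constraint values g_i(x) = a_i^T x - b_i:
  g_1((-3, 0)) = 0
  g_2((-3, 0)) = 0
Stationarity residual: grad f(x) + sum_i lambda_i a_i = (0, 0)
  -> stationarity OK
Primal feasibility (all g_i <= 0): OK
Dual feasibility (all lambda_i >= 0): OK
Complementary slackness (lambda_i * g_i(x) = 0 for all i): OK

Verdict: yes, KKT holds.

yes


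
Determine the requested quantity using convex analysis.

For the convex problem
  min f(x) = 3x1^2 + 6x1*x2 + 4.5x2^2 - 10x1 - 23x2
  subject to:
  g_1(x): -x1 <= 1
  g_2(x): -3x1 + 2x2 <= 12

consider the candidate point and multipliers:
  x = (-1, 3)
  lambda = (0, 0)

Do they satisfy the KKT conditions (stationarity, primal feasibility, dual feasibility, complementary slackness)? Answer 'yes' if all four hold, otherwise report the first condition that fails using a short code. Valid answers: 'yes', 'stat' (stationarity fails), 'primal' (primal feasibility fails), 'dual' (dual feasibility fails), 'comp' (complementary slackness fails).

Gradient of f: grad f(x) = Q x + c = (2, -2)
Constraint values g_i(x) = a_i^T x - b_i:
  g_1((-1, 3)) = 0
  g_2((-1, 3)) = -3
Stationarity residual: grad f(x) + sum_i lambda_i a_i = (2, -2)
  -> stationarity FAILS
Primal feasibility (all g_i <= 0): OK
Dual feasibility (all lambda_i >= 0): OK
Complementary slackness (lambda_i * g_i(x) = 0 for all i): OK

Verdict: the first failing condition is stationarity -> stat.

stat


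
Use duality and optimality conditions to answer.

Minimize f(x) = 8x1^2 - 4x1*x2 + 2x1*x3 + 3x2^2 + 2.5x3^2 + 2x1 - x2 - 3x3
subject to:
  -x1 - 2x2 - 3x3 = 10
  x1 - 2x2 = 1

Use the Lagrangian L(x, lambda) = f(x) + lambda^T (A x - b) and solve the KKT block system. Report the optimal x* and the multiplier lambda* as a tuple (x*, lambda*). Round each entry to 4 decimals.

Form the Lagrangian:
  L(x, lambda) = (1/2) x^T Q x + c^T x + lambda^T (A x - b)
Stationarity (grad_x L = 0): Q x + c + A^T lambda = 0.
Primal feasibility: A x = b.

This gives the KKT block system:
  [ Q   A^T ] [ x     ]   [-c ]
  [ A    0  ] [ lambda ] = [ b ]

Solving the linear system:
  x*      = (-0.6128, -0.8064, -2.5915)
  lambda* = (-5.7277, 4.034)
  f(x*)   = 30.2989

x* = (-0.6128, -0.8064, -2.5915), lambda* = (-5.7277, 4.034)


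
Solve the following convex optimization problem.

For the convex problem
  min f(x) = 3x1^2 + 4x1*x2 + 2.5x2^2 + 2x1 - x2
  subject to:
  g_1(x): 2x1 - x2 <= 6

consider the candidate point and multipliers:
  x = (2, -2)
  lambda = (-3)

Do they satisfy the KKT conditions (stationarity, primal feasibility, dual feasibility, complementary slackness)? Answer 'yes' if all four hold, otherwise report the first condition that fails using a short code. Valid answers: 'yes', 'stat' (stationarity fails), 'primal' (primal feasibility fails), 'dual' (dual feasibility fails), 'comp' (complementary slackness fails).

Gradient of f: grad f(x) = Q x + c = (6, -3)
Constraint values g_i(x) = a_i^T x - b_i:
  g_1((2, -2)) = 0
Stationarity residual: grad f(x) + sum_i lambda_i a_i = (0, 0)
  -> stationarity OK
Primal feasibility (all g_i <= 0): OK
Dual feasibility (all lambda_i >= 0): FAILS
Complementary slackness (lambda_i * g_i(x) = 0 for all i): OK

Verdict: the first failing condition is dual_feasibility -> dual.

dual


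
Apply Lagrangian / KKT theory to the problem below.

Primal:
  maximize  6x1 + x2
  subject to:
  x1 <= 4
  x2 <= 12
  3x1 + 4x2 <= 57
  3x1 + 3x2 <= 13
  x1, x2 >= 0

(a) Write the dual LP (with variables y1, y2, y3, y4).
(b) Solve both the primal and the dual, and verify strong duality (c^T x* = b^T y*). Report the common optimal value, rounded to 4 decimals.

The standard primal-dual pair for 'max c^T x s.t. A x <= b, x >= 0' is:
  Dual:  min b^T y  s.t.  A^T y >= c,  y >= 0.

So the dual LP is:
  minimize  4y1 + 12y2 + 57y3 + 13y4
  subject to:
    y1 + 3y3 + 3y4 >= 6
    y2 + 4y3 + 3y4 >= 1
    y1, y2, y3, y4 >= 0

Solving the primal: x* = (4, 0.3333).
  primal value c^T x* = 24.3333.
Solving the dual: y* = (5, 0, 0, 0.3333).
  dual value b^T y* = 24.3333.
Strong duality: c^T x* = b^T y*. Confirmed.

24.3333


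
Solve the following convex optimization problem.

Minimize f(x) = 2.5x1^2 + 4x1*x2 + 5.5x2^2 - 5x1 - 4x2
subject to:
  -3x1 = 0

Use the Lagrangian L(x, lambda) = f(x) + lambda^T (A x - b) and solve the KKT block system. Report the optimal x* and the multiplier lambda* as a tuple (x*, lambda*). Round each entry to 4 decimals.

Form the Lagrangian:
  L(x, lambda) = (1/2) x^T Q x + c^T x + lambda^T (A x - b)
Stationarity (grad_x L = 0): Q x + c + A^T lambda = 0.
Primal feasibility: A x = b.

This gives the KKT block system:
  [ Q   A^T ] [ x     ]   [-c ]
  [ A    0  ] [ lambda ] = [ b ]

Solving the linear system:
  x*      = (0, 0.3636)
  lambda* = (-1.1818)
  f(x*)   = -0.7273

x* = (0, 0.3636), lambda* = (-1.1818)


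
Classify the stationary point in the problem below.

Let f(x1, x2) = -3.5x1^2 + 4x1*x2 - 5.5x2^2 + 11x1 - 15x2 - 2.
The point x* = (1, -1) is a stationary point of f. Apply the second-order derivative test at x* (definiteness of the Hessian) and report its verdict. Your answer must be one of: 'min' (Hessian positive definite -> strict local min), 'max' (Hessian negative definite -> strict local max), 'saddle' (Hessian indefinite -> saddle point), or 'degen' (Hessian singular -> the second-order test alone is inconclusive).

Compute the Hessian H = grad^2 f:
  H = [[-7, 4], [4, -11]]
Verify stationarity: grad f(x*) = H x* + g = (0, 0).
Eigenvalues of H: -13.4721, -4.5279.
Both eigenvalues < 0, so H is negative definite -> x* is a strict local max.

max


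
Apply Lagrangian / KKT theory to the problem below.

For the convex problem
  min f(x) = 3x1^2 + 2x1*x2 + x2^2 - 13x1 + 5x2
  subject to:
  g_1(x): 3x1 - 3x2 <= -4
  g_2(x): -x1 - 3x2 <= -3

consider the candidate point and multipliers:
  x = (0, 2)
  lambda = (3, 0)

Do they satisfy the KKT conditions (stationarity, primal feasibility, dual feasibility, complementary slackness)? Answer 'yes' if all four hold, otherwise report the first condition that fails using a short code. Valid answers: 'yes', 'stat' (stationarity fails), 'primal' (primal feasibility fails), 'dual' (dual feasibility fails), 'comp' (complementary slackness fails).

Gradient of f: grad f(x) = Q x + c = (-9, 9)
Constraint values g_i(x) = a_i^T x - b_i:
  g_1((0, 2)) = -2
  g_2((0, 2)) = -3
Stationarity residual: grad f(x) + sum_i lambda_i a_i = (0, 0)
  -> stationarity OK
Primal feasibility (all g_i <= 0): OK
Dual feasibility (all lambda_i >= 0): OK
Complementary slackness (lambda_i * g_i(x) = 0 for all i): FAILS

Verdict: the first failing condition is complementary_slackness -> comp.

comp


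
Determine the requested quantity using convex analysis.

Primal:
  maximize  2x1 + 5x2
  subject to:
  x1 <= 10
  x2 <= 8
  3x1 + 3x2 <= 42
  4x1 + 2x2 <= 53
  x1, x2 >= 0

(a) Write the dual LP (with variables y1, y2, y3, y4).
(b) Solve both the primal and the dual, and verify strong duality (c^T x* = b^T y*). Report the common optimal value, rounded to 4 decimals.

The standard primal-dual pair for 'max c^T x s.t. A x <= b, x >= 0' is:
  Dual:  min b^T y  s.t.  A^T y >= c,  y >= 0.

So the dual LP is:
  minimize  10y1 + 8y2 + 42y3 + 53y4
  subject to:
    y1 + 3y3 + 4y4 >= 2
    y2 + 3y3 + 2y4 >= 5
    y1, y2, y3, y4 >= 0

Solving the primal: x* = (6, 8).
  primal value c^T x* = 52.
Solving the dual: y* = (0, 3, 0.6667, 0).
  dual value b^T y* = 52.
Strong duality: c^T x* = b^T y*. Confirmed.

52


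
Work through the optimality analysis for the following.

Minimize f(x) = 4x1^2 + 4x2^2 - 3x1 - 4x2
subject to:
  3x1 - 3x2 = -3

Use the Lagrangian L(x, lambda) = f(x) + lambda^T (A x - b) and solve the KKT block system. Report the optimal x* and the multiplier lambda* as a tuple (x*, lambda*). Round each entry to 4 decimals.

Form the Lagrangian:
  L(x, lambda) = (1/2) x^T Q x + c^T x + lambda^T (A x - b)
Stationarity (grad_x L = 0): Q x + c + A^T lambda = 0.
Primal feasibility: A x = b.

This gives the KKT block system:
  [ Q   A^T ] [ x     ]   [-c ]
  [ A    0  ] [ lambda ] = [ b ]

Solving the linear system:
  x*      = (-0.0625, 0.9375)
  lambda* = (1.1667)
  f(x*)   = -0.0312

x* = (-0.0625, 0.9375), lambda* = (1.1667)


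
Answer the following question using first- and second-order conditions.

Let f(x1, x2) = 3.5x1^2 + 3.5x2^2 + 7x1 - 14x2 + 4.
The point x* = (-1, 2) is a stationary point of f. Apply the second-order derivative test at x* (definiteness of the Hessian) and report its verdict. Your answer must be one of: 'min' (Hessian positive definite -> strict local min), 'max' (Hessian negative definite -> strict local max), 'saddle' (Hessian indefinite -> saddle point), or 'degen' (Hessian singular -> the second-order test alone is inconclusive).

Compute the Hessian H = grad^2 f:
  H = [[7, 0], [0, 7]]
Verify stationarity: grad f(x*) = H x* + g = (0, 0).
Eigenvalues of H: 7, 7.
Both eigenvalues > 0, so H is positive definite -> x* is a strict local min.

min


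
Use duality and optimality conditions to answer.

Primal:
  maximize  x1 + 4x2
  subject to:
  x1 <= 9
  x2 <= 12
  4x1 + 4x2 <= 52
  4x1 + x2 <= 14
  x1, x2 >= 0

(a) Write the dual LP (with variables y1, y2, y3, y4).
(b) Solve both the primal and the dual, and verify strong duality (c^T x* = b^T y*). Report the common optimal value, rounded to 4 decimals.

The standard primal-dual pair for 'max c^T x s.t. A x <= b, x >= 0' is:
  Dual:  min b^T y  s.t.  A^T y >= c,  y >= 0.

So the dual LP is:
  minimize  9y1 + 12y2 + 52y3 + 14y4
  subject to:
    y1 + 4y3 + 4y4 >= 1
    y2 + 4y3 + y4 >= 4
    y1, y2, y3, y4 >= 0

Solving the primal: x* = (0.5, 12).
  primal value c^T x* = 48.5.
Solving the dual: y* = (0, 3.75, 0, 0.25).
  dual value b^T y* = 48.5.
Strong duality: c^T x* = b^T y*. Confirmed.

48.5


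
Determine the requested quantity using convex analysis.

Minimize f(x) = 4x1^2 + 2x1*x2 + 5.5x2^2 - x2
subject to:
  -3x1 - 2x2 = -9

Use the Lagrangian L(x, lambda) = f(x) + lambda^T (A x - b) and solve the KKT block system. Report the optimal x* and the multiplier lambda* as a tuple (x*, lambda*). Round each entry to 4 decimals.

Form the Lagrangian:
  L(x, lambda) = (1/2) x^T Q x + c^T x + lambda^T (A x - b)
Stationarity (grad_x L = 0): Q x + c + A^T lambda = 0.
Primal feasibility: A x = b.

This gives the KKT block system:
  [ Q   A^T ] [ x     ]   [-c ]
  [ A    0  ] [ lambda ] = [ b ]

Solving the linear system:
  x*      = (2.3832, 0.9252)
  lambda* = (6.972)
  f(x*)   = 30.9112

x* = (2.3832, 0.9252), lambda* = (6.972)


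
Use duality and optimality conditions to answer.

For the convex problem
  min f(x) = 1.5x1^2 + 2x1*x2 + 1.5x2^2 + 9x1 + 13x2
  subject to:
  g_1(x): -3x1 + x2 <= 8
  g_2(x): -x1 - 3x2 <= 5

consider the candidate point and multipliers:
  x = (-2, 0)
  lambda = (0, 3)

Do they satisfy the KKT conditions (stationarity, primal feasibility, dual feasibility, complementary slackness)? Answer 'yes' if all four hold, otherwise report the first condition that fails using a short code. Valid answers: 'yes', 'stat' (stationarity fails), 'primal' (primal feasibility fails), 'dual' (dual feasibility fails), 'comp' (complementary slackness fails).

Gradient of f: grad f(x) = Q x + c = (3, 9)
Constraint values g_i(x) = a_i^T x - b_i:
  g_1((-2, 0)) = -2
  g_2((-2, 0)) = -3
Stationarity residual: grad f(x) + sum_i lambda_i a_i = (0, 0)
  -> stationarity OK
Primal feasibility (all g_i <= 0): OK
Dual feasibility (all lambda_i >= 0): OK
Complementary slackness (lambda_i * g_i(x) = 0 for all i): FAILS

Verdict: the first failing condition is complementary_slackness -> comp.

comp


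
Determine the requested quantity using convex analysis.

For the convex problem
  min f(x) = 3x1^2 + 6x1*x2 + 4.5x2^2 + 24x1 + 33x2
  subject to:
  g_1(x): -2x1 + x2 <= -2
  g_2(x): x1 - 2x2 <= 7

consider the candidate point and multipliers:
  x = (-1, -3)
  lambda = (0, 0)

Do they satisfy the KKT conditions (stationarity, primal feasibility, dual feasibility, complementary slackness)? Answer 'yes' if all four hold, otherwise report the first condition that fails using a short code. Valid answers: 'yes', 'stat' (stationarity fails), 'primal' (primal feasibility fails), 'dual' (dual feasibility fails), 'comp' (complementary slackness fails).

Gradient of f: grad f(x) = Q x + c = (0, 0)
Constraint values g_i(x) = a_i^T x - b_i:
  g_1((-1, -3)) = 1
  g_2((-1, -3)) = -2
Stationarity residual: grad f(x) + sum_i lambda_i a_i = (0, 0)
  -> stationarity OK
Primal feasibility (all g_i <= 0): FAILS
Dual feasibility (all lambda_i >= 0): OK
Complementary slackness (lambda_i * g_i(x) = 0 for all i): OK

Verdict: the first failing condition is primal_feasibility -> primal.

primal


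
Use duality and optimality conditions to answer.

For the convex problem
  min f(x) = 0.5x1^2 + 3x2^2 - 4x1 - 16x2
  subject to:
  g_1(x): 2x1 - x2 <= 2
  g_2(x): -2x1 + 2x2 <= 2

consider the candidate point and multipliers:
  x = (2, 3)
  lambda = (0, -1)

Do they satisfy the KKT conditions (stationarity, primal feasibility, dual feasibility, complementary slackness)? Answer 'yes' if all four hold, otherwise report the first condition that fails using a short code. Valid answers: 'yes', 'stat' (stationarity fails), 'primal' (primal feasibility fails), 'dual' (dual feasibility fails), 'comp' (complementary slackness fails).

Gradient of f: grad f(x) = Q x + c = (-2, 2)
Constraint values g_i(x) = a_i^T x - b_i:
  g_1((2, 3)) = -1
  g_2((2, 3)) = 0
Stationarity residual: grad f(x) + sum_i lambda_i a_i = (0, 0)
  -> stationarity OK
Primal feasibility (all g_i <= 0): OK
Dual feasibility (all lambda_i >= 0): FAILS
Complementary slackness (lambda_i * g_i(x) = 0 for all i): OK

Verdict: the first failing condition is dual_feasibility -> dual.

dual


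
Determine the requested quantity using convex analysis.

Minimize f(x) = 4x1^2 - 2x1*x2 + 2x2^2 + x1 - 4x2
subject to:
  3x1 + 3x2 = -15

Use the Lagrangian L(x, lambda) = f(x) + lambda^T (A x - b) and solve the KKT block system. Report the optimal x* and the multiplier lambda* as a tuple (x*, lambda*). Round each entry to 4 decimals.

Form the Lagrangian:
  L(x, lambda) = (1/2) x^T Q x + c^T x + lambda^T (A x - b)
Stationarity (grad_x L = 0): Q x + c + A^T lambda = 0.
Primal feasibility: A x = b.

This gives the KKT block system:
  [ Q   A^T ] [ x     ]   [-c ]
  [ A    0  ] [ lambda ] = [ b ]

Solving the linear system:
  x*      = (-2.1875, -2.8125)
  lambda* = (3.625)
  f(x*)   = 31.7188

x* = (-2.1875, -2.8125), lambda* = (3.625)


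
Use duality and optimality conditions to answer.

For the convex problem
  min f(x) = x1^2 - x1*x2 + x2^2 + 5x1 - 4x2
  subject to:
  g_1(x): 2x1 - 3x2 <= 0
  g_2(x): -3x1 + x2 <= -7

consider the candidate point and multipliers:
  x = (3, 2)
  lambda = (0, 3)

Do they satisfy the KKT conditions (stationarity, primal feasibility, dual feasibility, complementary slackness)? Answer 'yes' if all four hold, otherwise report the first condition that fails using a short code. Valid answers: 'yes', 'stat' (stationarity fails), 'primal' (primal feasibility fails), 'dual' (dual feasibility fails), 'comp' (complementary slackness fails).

Gradient of f: grad f(x) = Q x + c = (9, -3)
Constraint values g_i(x) = a_i^T x - b_i:
  g_1((3, 2)) = 0
  g_2((3, 2)) = 0
Stationarity residual: grad f(x) + sum_i lambda_i a_i = (0, 0)
  -> stationarity OK
Primal feasibility (all g_i <= 0): OK
Dual feasibility (all lambda_i >= 0): OK
Complementary slackness (lambda_i * g_i(x) = 0 for all i): OK

Verdict: yes, KKT holds.

yes


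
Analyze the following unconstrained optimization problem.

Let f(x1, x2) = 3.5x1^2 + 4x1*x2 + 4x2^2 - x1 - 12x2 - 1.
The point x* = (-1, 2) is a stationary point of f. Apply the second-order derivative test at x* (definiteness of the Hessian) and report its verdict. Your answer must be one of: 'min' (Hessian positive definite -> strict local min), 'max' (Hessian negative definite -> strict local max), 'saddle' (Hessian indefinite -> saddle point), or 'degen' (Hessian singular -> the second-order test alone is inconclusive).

Compute the Hessian H = grad^2 f:
  H = [[7, 4], [4, 8]]
Verify stationarity: grad f(x*) = H x* + g = (0, 0).
Eigenvalues of H: 3.4689, 11.5311.
Both eigenvalues > 0, so H is positive definite -> x* is a strict local min.

min


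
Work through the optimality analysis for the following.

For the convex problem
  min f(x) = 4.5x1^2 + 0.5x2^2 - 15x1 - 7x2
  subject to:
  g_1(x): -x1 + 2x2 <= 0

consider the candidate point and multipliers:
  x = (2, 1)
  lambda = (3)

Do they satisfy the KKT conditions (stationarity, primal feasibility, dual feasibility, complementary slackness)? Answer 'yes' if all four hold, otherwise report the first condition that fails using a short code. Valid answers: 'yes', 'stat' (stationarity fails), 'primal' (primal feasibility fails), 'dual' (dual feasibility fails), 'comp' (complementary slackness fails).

Gradient of f: grad f(x) = Q x + c = (3, -6)
Constraint values g_i(x) = a_i^T x - b_i:
  g_1((2, 1)) = 0
Stationarity residual: grad f(x) + sum_i lambda_i a_i = (0, 0)
  -> stationarity OK
Primal feasibility (all g_i <= 0): OK
Dual feasibility (all lambda_i >= 0): OK
Complementary slackness (lambda_i * g_i(x) = 0 for all i): OK

Verdict: yes, KKT holds.

yes


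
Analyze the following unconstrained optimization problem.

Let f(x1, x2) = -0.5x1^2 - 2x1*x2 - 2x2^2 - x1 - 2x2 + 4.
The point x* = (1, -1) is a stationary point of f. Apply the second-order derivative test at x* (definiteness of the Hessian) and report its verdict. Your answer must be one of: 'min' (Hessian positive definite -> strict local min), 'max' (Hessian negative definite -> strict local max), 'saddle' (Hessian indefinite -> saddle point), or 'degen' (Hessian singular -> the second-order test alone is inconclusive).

Compute the Hessian H = grad^2 f:
  H = [[-1, -2], [-2, -4]]
Verify stationarity: grad f(x*) = H x* + g = (0, 0).
Eigenvalues of H: -5, 0.
H has a zero eigenvalue (singular; negative semidefinite but not definite), so H is neither positive definite, negative definite, nor indefinite. The second-order test alone is inconclusive -> degen.
(Indeed, f is constant along the null direction of H through x*, so x* is not a strict local extremum.)

degen


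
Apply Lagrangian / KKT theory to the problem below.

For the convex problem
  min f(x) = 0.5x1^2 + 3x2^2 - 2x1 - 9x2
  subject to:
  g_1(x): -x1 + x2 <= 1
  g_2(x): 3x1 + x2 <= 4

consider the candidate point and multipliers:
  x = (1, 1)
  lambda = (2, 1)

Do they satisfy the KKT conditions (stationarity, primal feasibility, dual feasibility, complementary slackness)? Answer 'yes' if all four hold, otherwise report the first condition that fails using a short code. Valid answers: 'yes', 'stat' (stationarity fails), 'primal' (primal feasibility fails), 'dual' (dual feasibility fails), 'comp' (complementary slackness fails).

Gradient of f: grad f(x) = Q x + c = (-1, -3)
Constraint values g_i(x) = a_i^T x - b_i:
  g_1((1, 1)) = -1
  g_2((1, 1)) = 0
Stationarity residual: grad f(x) + sum_i lambda_i a_i = (0, 0)
  -> stationarity OK
Primal feasibility (all g_i <= 0): OK
Dual feasibility (all lambda_i >= 0): OK
Complementary slackness (lambda_i * g_i(x) = 0 for all i): FAILS

Verdict: the first failing condition is complementary_slackness -> comp.

comp


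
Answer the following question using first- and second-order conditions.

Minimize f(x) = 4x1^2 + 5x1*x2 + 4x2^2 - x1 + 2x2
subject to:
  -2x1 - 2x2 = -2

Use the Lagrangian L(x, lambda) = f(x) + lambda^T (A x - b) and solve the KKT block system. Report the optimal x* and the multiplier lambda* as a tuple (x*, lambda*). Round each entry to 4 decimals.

Form the Lagrangian:
  L(x, lambda) = (1/2) x^T Q x + c^T x + lambda^T (A x - b)
Stationarity (grad_x L = 0): Q x + c + A^T lambda = 0.
Primal feasibility: A x = b.

This gives the KKT block system:
  [ Q   A^T ] [ x     ]   [-c ]
  [ A    0  ] [ lambda ] = [ b ]

Solving the linear system:
  x*      = (1, 0)
  lambda* = (3.5)
  f(x*)   = 3

x* = (1, 0), lambda* = (3.5)


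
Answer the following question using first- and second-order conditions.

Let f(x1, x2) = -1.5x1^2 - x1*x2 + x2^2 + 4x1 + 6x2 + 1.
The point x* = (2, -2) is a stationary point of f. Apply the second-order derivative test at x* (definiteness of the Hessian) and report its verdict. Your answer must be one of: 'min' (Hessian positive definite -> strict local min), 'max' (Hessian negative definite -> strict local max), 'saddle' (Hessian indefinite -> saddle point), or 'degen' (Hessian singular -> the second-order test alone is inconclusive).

Compute the Hessian H = grad^2 f:
  H = [[-3, -1], [-1, 2]]
Verify stationarity: grad f(x*) = H x* + g = (0, 0).
Eigenvalues of H: -3.1926, 2.1926.
Eigenvalues have mixed signs, so H is indefinite -> x* is a saddle point.

saddle
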